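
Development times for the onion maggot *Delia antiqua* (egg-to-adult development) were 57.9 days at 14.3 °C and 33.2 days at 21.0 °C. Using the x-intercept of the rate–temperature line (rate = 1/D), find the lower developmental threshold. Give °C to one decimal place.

Linear rate model ⇒ the product D·(T − T_b) is constant across temperatures.
57.9·(14.3 − T_b) = 33.2·(21.0 − T_b)
T_b = (57.9·14.3 − 33.2·21.0) / (57.9 − 33.2) = 130.77 / 24.7 = 5.294 °C ≈ 5.3 °C.

5.3 °C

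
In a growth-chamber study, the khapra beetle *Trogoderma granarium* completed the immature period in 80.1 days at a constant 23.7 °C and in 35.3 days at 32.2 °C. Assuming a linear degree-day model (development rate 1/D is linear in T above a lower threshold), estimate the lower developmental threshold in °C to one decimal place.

Equal thermal constants: D₁(T₁ − T_b) = D₂(T₂ − T_b).
80.1·(23.7 − T_b) = 35.3·(32.2 − T_b)
T_b = (80.1·23.7 − 35.3·32.2) / (80.1 − 35.3) = 761.71 / 44.8 = 17.002 °C ≈ 17.0 °C.

17.0 °C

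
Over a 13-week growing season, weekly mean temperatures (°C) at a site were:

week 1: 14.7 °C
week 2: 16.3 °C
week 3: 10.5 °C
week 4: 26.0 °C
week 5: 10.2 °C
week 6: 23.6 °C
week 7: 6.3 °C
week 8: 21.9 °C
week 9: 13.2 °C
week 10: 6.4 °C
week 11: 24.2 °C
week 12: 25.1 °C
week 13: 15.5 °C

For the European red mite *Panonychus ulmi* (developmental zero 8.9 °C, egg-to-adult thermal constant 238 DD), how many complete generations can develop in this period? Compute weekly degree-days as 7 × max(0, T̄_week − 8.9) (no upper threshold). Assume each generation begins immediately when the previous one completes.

3 generations

Weekly DD (7 × max(0, T̄ − 8.9)): 40.6, 51.8, 11.2, 119.7, 9.1, 102.9, 0.0, 91.0, 30.1, 0.0, 107.1, 113.4, 46.2.
Season total = 723.1 DD.
Complete generations = ⌊723.1 / 238⌋ = 3.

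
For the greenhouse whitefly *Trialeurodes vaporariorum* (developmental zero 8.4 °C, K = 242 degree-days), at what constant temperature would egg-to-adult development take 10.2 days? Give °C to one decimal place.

32.1 °C

Required daily accumulation = 242 / 10.2 = 23.725 DD/day.
T = T_base + 23.725 = 8.4 + 23.725 = 32.125 ≈ 32.1 °C.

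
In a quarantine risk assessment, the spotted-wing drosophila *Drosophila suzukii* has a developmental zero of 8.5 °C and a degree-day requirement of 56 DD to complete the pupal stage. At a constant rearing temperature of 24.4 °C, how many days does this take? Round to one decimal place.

3.5 days

Daily accumulation = 24.4 − 8.5 = 15.9 DD/day.
Duration = 56 / 15.9 = 3.522 ≈ 3.5 days.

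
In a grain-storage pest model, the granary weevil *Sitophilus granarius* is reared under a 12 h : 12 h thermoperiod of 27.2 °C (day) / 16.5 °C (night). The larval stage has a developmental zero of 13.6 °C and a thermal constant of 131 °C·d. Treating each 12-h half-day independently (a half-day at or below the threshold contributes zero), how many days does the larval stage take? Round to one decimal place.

Day half: max(0, 27.2 − 13.6) × 0.5 = 13.6 × 0.5 = 6.80 DD.
Night half: max(0, 16.5 − 13.6) × 0.5 = 2.9 × 0.5 = 1.45 DD.
Per 24 h: 8.25 DD/day.
Duration = 131 / 8.25 = 15.879 ≈ 15.9 days.

15.9 days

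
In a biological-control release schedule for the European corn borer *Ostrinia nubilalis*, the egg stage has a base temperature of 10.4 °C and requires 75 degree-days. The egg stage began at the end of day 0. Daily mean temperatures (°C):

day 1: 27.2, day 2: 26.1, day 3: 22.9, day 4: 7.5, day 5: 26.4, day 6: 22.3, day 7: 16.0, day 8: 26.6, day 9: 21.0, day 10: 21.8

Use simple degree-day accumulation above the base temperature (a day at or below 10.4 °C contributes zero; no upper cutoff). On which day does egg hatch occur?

day 7

Daily DD above 10.4 °C: 16.8, 15.7, 12.5, 0.0, 16.0, 11.9, 5.6, 16.2, 10.6, 11.4.
Cumulative: 16.8, 32.5, 45.0, 45.0, 61.0, 72.9, 78.5, 94.7, 105.3, 116.7.
The total first reaches 75 DD on day 7.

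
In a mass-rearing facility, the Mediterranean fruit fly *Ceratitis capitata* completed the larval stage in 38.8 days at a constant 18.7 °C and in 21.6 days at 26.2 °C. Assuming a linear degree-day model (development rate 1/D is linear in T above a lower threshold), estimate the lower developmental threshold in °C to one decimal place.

9.3 °C

Linear rate model ⇒ the product D·(T − T_b) is constant across temperatures.
38.8·(18.7 − T_b) = 21.6·(26.2 − T_b)
T_b = (38.8·18.7 − 21.6·26.2) / (38.8 − 21.6) = 159.64 / 17.2 = 9.281 °C ≈ 9.3 °C.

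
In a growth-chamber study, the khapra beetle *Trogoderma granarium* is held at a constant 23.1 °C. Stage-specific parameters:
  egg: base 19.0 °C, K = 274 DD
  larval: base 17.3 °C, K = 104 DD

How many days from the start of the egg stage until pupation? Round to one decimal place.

84.8 days

egg: 274 / (23.1 − 19.0) = 274 / 4.1 = 66.829 d.
larval: 104 / (23.1 − 17.3) = 104 / 5.8 = 17.931 d.
Sum = 84.760 ≈ 84.8 days.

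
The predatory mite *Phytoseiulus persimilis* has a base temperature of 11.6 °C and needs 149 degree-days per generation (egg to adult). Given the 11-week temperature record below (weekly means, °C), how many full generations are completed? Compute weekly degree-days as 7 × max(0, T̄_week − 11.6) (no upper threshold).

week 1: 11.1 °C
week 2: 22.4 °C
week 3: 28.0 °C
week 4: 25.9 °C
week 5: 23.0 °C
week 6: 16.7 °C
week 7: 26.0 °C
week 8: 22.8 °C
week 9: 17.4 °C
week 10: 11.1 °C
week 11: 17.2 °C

4 generations

Weekly DD (7 × max(0, T̄ − 11.6)): 0.0, 75.6, 114.8, 100.1, 79.8, 35.7, 100.8, 78.4, 40.6, 0.0, 39.2.
Season total = 665.0 DD.
Complete generations = ⌊665.0 / 149⌋ = 4.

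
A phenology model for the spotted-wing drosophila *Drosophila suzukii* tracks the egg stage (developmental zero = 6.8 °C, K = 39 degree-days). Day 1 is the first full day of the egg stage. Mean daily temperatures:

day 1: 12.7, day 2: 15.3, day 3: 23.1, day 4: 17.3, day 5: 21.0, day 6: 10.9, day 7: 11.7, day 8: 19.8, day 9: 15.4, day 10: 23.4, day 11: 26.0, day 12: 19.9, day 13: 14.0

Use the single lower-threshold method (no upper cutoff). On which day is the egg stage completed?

Daily DD above 6.8 °C: 5.9, 8.5, 16.3, 10.5, 14.2, 4.1, 4.9, 13.0, 8.6, 16.6, 19.2, 13.1, 7.2.
Cumulative: 5.9, 14.4, 30.7, 41.2, 55.4, 59.5, 64.4, 77.4, 86.0, 102.6, 121.8, 134.9, 142.1.
The total first reaches 39 DD on day 4.

day 4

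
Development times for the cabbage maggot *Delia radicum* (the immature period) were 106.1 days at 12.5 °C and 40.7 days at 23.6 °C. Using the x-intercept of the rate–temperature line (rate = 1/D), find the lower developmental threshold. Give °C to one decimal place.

5.6 °C

Under the model K = D·(T − T_b), so D₁·(T₁ − T_b) = D₂·(T₂ − T_b).
106.1·(12.5 − T_b) = 40.7·(23.6 − T_b)
T_b = (106.1·12.5 − 40.7·23.6) / (106.1 − 40.7) = 365.73 / 65.4 = 5.592 °C ≈ 5.6 °C.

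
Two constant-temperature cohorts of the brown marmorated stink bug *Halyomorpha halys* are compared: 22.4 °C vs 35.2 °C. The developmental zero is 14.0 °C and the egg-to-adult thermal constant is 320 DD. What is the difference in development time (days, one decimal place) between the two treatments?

At 22.4 °C: 320 / (22.4 − 14.0) = 320 / 8.4 = 38.095 d.
At 35.2 °C: 320 / (35.2 − 14.0) = 320 / 21.2 = 15.094 d.
Difference = |38.095 − 15.094| = 23.001 ≈ 23.0 days.

23.0 days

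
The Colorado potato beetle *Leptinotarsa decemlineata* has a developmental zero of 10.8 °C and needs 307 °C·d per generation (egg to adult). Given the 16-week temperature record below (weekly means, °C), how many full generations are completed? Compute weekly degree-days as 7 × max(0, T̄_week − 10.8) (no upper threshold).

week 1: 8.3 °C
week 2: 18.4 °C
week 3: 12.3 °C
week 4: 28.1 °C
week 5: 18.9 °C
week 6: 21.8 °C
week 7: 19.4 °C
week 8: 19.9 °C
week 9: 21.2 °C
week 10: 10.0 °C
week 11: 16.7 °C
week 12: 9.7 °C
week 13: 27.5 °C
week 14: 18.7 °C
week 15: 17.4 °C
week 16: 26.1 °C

Weekly DD (7 × max(0, T̄ − 10.8)): 0.0, 53.2, 10.5, 121.1, 56.7, 77.0, 60.2, 63.7, 72.8, 0.0, 41.3, 0.0, 116.9, 55.3, 46.2, 107.1.
Season total = 882.0 DD.
Complete generations = ⌊882.0 / 307⌋ = 2.

2 generations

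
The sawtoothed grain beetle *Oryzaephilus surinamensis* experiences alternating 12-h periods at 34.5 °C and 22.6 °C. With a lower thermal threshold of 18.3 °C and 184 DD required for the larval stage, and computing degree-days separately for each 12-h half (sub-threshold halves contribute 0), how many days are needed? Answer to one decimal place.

Day half: max(0, 34.5 − 18.3) × 0.5 = 16.2 × 0.5 = 8.10 DD.
Night half: max(0, 22.6 − 18.3) × 0.5 = 4.3 × 0.5 = 2.15 DD.
Per 24 h: 10.25 DD/day.
Duration = 184 / 10.25 = 17.951 ≈ 18.0 days.

18.0 days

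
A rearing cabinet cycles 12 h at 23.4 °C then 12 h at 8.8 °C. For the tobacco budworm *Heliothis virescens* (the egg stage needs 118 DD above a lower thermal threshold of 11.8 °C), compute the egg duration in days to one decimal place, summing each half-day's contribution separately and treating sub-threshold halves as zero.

20.3 days

Day half: max(0, 23.4 − 11.8) × 0.5 = 11.6 × 0.5 = 5.80 DD.
Night half: max(0, 8.8 − 11.8) × 0.5 = 0.0 × 0.5 = 0.00 DD.
Per 24 h: 5.80 DD/day.
Duration = 118 / 5.80 = 20.345 ≈ 20.3 days.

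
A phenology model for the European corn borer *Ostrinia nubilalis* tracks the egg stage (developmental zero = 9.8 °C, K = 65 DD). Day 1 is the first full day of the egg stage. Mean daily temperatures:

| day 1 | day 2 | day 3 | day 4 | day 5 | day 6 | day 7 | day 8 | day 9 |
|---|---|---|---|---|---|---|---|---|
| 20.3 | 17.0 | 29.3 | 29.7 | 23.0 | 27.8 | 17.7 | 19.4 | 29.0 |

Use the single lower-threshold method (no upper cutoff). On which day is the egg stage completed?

Daily DD above 9.8 °C: 10.5, 7.2, 19.5, 19.9, 13.2, 18.0, 7.9, 9.6, 19.2.
Cumulative: 10.5, 17.7, 37.2, 57.1, 70.3, 88.3, 96.2, 105.8, 125.0.
The total first reaches 65 DD on day 5.

day 5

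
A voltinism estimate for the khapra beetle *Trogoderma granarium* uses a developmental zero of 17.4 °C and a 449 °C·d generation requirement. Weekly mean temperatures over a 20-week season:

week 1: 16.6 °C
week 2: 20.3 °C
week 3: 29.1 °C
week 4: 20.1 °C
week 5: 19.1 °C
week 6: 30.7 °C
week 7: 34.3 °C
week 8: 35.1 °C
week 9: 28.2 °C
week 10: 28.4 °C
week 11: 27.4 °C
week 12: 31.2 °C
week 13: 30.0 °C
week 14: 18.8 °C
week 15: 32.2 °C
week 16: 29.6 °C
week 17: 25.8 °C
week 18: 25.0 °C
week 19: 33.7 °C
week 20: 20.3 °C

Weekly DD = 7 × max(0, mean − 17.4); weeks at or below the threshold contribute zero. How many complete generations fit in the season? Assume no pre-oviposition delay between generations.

Weekly DD (7 × max(0, T̄ − 17.4)): 0.0, 20.3, 81.9, 18.9, 11.9, 93.1, 118.3, 123.9, 75.6, 77.0, 70.0, 96.6, 88.2, 9.8, 103.6, 85.4, 58.8, 53.2, 114.1, 20.3.
Season total = 1320.9 DD.
Complete generations = ⌊1320.9 / 449⌋ = 2.

2 generations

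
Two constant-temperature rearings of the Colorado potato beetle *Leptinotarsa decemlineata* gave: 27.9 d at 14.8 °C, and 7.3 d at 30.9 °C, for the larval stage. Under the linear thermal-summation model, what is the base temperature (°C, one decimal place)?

9.1 °C

Under the model K = D·(T − T_b), so D₁·(T₁ − T_b) = D₂·(T₂ − T_b).
27.9·(14.8 − T_b) = 7.3·(30.9 − T_b)
T_b = (27.9·14.8 − 7.3·30.9) / (27.9 − 7.3) = 187.35 / 20.6 = 9.095 °C ≈ 9.1 °C.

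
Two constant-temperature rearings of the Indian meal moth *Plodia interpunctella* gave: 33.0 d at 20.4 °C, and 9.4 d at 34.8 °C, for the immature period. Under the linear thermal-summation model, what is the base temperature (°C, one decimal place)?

Under the model K = D·(T − T_b), so D₁·(T₁ − T_b) = D₂·(T₂ − T_b).
33.0·(20.4 − T_b) = 9.4·(34.8 − T_b)
T_b = (33.0·20.4 − 9.4·34.8) / (33.0 − 9.4) = 346.08 / 23.6 = 14.664 °C ≈ 14.7 °C.

14.7 °C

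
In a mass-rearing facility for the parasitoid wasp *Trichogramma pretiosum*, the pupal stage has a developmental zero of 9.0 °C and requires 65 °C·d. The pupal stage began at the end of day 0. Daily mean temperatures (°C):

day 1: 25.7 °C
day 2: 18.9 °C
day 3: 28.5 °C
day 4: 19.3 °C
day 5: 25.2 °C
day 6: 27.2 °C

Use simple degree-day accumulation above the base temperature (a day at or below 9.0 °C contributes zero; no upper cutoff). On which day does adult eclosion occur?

day 5

Daily DD above 9.0 °C: 16.7, 9.9, 19.5, 10.3, 16.2, 18.2.
Cumulative: 16.7, 26.6, 46.1, 56.4, 72.6, 90.8.
The total first reaches 65 DD on day 5.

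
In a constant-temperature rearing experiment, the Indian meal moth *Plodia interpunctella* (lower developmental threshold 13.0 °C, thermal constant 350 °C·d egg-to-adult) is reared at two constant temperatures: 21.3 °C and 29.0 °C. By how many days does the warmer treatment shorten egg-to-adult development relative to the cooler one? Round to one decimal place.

20.3 days

At 21.3 °C: 350 / (21.3 − 13.0) = 350 / 8.3 = 42.169 d.
At 29.0 °C: 350 / (29.0 − 13.0) = 350 / 16.0 = 21.875 d.
Difference = |42.169 − 21.875| = 20.294 ≈ 20.3 days.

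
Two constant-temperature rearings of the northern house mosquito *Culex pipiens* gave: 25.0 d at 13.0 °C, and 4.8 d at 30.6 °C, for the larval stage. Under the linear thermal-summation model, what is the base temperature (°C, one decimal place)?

8.8 °C

Linear rate model ⇒ the product D·(T − T_b) is constant across temperatures.
25.0·(13.0 − T_b) = 4.8·(30.6 − T_b)
T_b = (25.0·13.0 − 4.8·30.6) / (25.0 − 4.8) = 178.12 / 20.2 = 8.818 °C ≈ 8.8 °C.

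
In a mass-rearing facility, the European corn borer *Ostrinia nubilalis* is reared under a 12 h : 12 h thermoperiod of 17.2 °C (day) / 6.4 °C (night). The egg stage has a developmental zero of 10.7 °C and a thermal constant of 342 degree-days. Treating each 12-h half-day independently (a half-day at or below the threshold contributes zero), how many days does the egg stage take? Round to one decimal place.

105.2 days

Day half: max(0, 17.2 − 10.7) × 0.5 = 6.5 × 0.5 = 3.25 DD.
Night half: max(0, 6.4 − 10.7) × 0.5 = 0.0 × 0.5 = 0.00 DD.
Per 24 h: 3.25 DD/day.
Duration = 342 / 3.25 = 105.231 ≈ 105.2 days.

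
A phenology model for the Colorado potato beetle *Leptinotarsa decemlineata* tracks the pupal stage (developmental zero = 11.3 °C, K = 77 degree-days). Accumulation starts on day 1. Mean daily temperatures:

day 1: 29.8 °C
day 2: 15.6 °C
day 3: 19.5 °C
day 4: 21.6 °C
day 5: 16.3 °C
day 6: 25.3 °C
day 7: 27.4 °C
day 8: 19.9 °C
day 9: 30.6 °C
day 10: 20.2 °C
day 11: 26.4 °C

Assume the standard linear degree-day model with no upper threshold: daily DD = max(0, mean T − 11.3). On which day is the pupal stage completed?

day 8

Daily DD above 11.3 °C: 18.5, 4.3, 8.2, 10.3, 5.0, 14.0, 16.1, 8.6, 19.3, 8.9, 15.1.
Cumulative: 18.5, 22.8, 31.0, 41.3, 46.3, 60.3, 76.4, 85.0, 104.3, 113.2, 128.3.
The total first reaches 77 DD on day 8.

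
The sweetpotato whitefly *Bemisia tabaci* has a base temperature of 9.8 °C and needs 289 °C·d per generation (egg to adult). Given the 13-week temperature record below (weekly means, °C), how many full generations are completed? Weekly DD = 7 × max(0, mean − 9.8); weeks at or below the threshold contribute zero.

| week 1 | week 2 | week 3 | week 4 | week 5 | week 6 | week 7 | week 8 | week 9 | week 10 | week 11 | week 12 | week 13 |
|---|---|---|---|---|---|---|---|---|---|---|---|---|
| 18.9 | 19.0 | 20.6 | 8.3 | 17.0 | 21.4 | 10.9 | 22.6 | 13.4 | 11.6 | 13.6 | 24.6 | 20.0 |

Weekly DD (7 × max(0, T̄ − 9.8)): 63.7, 64.4, 75.6, 0.0, 50.4, 81.2, 7.7, 89.6, 25.2, 12.6, 26.6, 103.6, 71.4.
Season total = 672.0 DD.
Complete generations = ⌊672.0 / 289⌋ = 2.

2 generations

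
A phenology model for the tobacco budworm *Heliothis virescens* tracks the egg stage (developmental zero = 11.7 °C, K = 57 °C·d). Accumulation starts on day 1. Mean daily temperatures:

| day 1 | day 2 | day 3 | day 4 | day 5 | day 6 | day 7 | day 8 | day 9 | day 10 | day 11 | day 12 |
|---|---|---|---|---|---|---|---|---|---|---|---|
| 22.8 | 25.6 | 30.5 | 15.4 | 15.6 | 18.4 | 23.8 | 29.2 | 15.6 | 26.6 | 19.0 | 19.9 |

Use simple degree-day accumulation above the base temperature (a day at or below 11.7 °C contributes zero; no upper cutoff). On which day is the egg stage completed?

day 6

Daily DD above 11.7 °C: 11.1, 13.9, 18.8, 3.7, 3.9, 6.7, 12.1, 17.5, 3.9, 14.9, 7.3, 8.2.
Cumulative: 11.1, 25.0, 43.8, 47.5, 51.4, 58.1, 70.2, 87.7, 91.6, 106.5, 113.8, 122.0.
The total first reaches 57 DD on day 6.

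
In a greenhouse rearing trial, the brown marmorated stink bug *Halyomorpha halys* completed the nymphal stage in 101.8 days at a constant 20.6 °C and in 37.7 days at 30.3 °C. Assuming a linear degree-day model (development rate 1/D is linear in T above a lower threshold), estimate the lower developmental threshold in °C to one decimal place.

14.9 °C

Linear rate model ⇒ the product D·(T − T_b) is constant across temperatures.
101.8·(20.6 − T_b) = 37.7·(30.3 − T_b)
T_b = (101.8·20.6 − 37.7·30.3) / (101.8 − 37.7) = 954.77 / 64.1 = 14.895 °C ≈ 14.9 °C.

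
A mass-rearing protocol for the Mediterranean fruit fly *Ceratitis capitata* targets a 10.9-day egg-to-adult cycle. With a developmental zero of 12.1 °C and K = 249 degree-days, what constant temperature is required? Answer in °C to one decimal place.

Required daily accumulation = 249 / 10.9 = 22.844 DD/day.
T = T_base + 22.844 = 12.1 + 22.844 = 34.944 ≈ 34.9 °C.

34.9 °C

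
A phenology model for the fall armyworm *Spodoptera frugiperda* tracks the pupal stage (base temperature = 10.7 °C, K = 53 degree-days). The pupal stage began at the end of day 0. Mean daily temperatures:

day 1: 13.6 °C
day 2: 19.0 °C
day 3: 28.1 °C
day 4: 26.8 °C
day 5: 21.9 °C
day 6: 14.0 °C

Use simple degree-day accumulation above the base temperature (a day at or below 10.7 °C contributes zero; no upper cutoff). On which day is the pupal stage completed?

Daily DD above 10.7 °C: 2.9, 8.3, 17.4, 16.1, 11.2, 3.3.
Cumulative: 2.9, 11.2, 28.6, 44.7, 55.9, 59.2.
The total first reaches 53 DD on day 5.

day 5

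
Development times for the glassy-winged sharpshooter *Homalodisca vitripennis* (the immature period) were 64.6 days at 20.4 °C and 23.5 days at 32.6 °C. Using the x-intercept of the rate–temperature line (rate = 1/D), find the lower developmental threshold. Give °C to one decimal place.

13.4 °C

Under the model K = D·(T − T_b), so D₁·(T₁ − T_b) = D₂·(T₂ − T_b).
64.6·(20.4 − T_b) = 23.5·(32.6 − T_b)
T_b = (64.6·20.4 − 23.5·32.6) / (64.6 − 23.5) = 551.74 / 41.1 = 13.424 °C ≈ 13.4 °C.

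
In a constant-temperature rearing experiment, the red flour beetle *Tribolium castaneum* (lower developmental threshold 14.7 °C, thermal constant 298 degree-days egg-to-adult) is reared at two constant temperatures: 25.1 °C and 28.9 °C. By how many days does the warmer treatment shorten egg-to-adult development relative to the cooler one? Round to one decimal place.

7.7 days

At 25.1 °C: 298 / (25.1 − 14.7) = 298 / 10.4 = 28.654 d.
At 28.9 °C: 298 / (28.9 − 14.7) = 298 / 14.2 = 20.986 d.
Difference = |28.654 − 20.986| = 7.668 ≈ 7.7 days.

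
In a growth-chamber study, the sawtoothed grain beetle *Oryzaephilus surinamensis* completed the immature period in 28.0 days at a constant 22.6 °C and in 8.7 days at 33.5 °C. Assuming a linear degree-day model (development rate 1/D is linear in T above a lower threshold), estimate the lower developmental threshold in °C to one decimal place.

17.7 °C

Equal thermal constants: D₁(T₁ − T_b) = D₂(T₂ − T_b).
28.0·(22.6 − T_b) = 8.7·(33.5 − T_b)
T_b = (28.0·22.6 − 8.7·33.5) / (28.0 − 8.7) = 341.35 / 19.3 = 17.687 °C ≈ 17.7 °C.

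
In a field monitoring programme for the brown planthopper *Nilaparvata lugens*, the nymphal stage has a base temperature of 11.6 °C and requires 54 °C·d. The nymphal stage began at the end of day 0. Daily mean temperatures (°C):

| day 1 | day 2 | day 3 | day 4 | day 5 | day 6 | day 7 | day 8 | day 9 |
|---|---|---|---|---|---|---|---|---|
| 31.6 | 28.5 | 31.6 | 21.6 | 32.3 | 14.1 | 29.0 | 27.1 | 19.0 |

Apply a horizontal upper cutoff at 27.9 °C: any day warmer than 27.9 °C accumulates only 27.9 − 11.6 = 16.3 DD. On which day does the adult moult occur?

day 4

Daily DD above 11.6 °C (capped at 16.3): 16.3, 16.3, 16.3, 10.0, 16.3, 2.5, 16.3, 15.5, 7.4.
Cumulative: 16.3, 32.6, 48.9, 58.9, 75.2, 77.7, 94.0, 109.5, 116.9.
The total first reaches 54 DD on day 4.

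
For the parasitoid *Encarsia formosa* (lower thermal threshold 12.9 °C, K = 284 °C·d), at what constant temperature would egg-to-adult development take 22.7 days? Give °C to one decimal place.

Required daily accumulation = 284 / 22.7 = 12.511 DD/day.
T = T_base + 12.511 = 12.9 + 12.511 = 25.411 ≈ 25.4 °C.

25.4 °C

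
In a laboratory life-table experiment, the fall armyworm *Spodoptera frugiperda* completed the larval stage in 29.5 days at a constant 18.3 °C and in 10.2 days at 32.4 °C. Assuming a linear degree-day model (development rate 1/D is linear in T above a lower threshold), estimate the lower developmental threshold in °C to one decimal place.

Equal thermal constants: D₁(T₁ − T_b) = D₂(T₂ − T_b).
29.5·(18.3 − T_b) = 10.2·(32.4 − T_b)
T_b = (29.5·18.3 − 10.2·32.4) / (29.5 − 10.2) = 209.37 / 19.3 = 10.848 °C ≈ 10.8 °C.

10.8 °C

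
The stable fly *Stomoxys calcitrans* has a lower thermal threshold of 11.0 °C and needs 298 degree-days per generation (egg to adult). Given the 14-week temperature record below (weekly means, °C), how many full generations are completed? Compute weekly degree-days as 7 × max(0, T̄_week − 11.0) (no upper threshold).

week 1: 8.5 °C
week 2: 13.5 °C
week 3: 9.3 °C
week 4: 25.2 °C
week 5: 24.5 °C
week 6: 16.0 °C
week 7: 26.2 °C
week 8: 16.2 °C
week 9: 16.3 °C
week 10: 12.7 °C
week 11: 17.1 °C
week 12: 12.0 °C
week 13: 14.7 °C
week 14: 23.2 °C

Weekly DD (7 × max(0, T̄ − 11.0)): 0.0, 17.5, 0.0, 99.4, 94.5, 35.0, 106.4, 36.4, 37.1, 11.9, 42.7, 7.0, 25.9, 85.4.
Season total = 599.2 DD.
Complete generations = ⌊599.2 / 298⌋ = 2.

2 generations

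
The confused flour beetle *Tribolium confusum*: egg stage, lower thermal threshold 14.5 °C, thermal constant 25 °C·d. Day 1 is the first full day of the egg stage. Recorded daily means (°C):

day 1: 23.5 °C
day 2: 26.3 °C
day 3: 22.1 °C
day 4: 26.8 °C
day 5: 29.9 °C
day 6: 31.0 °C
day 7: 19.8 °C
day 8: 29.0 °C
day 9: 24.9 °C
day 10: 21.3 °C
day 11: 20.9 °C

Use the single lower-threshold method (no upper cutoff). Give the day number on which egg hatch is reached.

Daily DD above 14.5 °C: 9.0, 11.8, 7.6, 12.3, 15.4, 16.5, 5.3, 14.5, 10.4, 6.8, 6.4.
Cumulative: 9.0, 20.8, 28.4, 40.7, 56.1, 72.6, 77.9, 92.4, 102.8, 109.6, 116.0.
The total first reaches 25 DD on day 3.

day 3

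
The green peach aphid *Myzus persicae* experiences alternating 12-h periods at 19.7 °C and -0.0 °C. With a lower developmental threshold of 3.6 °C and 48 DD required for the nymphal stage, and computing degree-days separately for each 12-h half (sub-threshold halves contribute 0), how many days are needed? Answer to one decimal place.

Day half: max(0, 19.7 − 3.6) × 0.5 = 16.1 × 0.5 = 8.05 DD.
Night half: max(0, -0.0 − 3.6) × 0.5 = 0.0 × 0.5 = 0.00 DD.
Per 24 h: 8.05 DD/day.
Duration = 48 / 8.05 = 5.963 ≈ 6.0 days.

6.0 days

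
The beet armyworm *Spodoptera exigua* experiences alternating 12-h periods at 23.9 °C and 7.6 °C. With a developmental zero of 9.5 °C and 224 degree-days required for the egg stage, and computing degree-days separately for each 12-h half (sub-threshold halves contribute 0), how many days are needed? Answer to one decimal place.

Day half: max(0, 23.9 − 9.5) × 0.5 = 14.4 × 0.5 = 7.20 DD.
Night half: max(0, 7.6 − 9.5) × 0.5 = 0.0 × 0.5 = 0.00 DD.
Per 24 h: 7.20 DD/day.
Duration = 224 / 7.20 = 31.111 ≈ 31.1 days.

31.1 days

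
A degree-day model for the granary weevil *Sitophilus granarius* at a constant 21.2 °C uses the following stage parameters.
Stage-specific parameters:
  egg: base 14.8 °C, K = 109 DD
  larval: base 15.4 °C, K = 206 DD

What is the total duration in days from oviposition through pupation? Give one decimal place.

egg: 109 / (21.2 − 14.8) = 109 / 6.4 = 17.031 d.
larval: 206 / (21.2 − 15.4) = 206 / 5.8 = 35.517 d.
Sum = 52.548 ≈ 52.5 days.

52.5 days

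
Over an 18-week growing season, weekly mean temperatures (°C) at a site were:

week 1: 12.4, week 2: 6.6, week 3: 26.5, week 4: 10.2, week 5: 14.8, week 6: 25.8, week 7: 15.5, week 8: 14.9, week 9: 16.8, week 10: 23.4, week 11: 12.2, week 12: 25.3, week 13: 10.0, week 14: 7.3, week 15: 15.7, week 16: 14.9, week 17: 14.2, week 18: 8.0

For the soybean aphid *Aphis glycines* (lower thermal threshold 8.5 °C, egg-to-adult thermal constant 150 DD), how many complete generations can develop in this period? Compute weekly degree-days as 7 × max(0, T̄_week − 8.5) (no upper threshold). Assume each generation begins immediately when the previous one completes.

Weekly DD (7 × max(0, T̄ − 8.5)): 27.3, 0.0, 126.0, 11.9, 44.1, 121.1, 49.0, 44.8, 58.1, 104.3, 25.9, 117.6, 10.5, 0.0, 50.4, 44.8, 39.9, 0.0.
Season total = 875.7 DD.
Complete generations = ⌊875.7 / 150⌋ = 5.

5 generations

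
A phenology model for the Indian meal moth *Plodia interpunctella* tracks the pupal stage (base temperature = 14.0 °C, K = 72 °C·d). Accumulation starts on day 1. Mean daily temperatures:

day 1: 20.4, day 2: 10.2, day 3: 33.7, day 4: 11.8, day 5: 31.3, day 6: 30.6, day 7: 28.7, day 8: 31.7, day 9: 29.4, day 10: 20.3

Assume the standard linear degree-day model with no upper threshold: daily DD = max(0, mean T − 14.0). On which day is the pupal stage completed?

day 7

Daily DD above 14.0 °C: 6.4, 0.0, 19.7, 0.0, 17.3, 16.6, 14.7, 17.7, 15.4, 6.3.
Cumulative: 6.4, 6.4, 26.1, 26.1, 43.4, 60.0, 74.7, 92.4, 107.8, 114.1.
The total first reaches 72 DD on day 7.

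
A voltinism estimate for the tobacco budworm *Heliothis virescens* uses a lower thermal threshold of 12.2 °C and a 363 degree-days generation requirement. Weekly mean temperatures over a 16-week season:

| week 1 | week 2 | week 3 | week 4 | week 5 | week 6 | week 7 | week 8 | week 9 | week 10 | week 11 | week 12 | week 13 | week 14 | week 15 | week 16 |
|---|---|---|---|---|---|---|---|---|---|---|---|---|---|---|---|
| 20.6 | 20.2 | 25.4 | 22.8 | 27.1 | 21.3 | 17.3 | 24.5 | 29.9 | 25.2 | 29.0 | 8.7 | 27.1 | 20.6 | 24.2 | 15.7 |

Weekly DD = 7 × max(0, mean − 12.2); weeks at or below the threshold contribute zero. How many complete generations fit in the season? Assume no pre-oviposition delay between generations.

Weekly DD (7 × max(0, T̄ − 12.2)): 58.8, 56.0, 92.4, 74.2, 104.3, 63.7, 35.7, 86.1, 123.9, 91.0, 117.6, 0.0, 104.3, 58.8, 84.0, 24.5.
Season total = 1175.3 DD.
Complete generations = ⌊1175.3 / 363⌋ = 3.

3 generations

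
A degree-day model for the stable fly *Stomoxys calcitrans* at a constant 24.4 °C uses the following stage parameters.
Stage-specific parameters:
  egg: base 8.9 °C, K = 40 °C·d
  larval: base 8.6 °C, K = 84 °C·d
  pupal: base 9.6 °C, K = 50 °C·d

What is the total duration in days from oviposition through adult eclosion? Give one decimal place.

egg: 40 / (24.4 − 8.9) = 40 / 15.5 = 2.581 d.
larval: 84 / (24.4 − 8.6) = 84 / 15.8 = 5.316 d.
pupal: 50 / (24.4 − 9.6) = 50 / 14.8 = 3.378 d.
Sum = 11.275 ≈ 11.3 days.

11.3 days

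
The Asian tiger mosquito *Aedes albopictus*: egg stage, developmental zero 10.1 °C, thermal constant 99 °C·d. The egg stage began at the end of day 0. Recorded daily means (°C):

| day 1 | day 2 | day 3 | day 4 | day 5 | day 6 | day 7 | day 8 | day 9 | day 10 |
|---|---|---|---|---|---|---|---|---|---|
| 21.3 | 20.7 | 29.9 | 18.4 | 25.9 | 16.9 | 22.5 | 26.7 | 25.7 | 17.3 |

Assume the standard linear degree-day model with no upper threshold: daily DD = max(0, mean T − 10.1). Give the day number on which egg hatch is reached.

Daily DD above 10.1 °C: 11.2, 10.6, 19.8, 8.3, 15.8, 6.8, 12.4, 16.6, 15.6, 7.2.
Cumulative: 11.2, 21.8, 41.6, 49.9, 65.7, 72.5, 84.9, 101.5, 117.1, 124.3.
The total first reaches 99 DD on day 8.

day 8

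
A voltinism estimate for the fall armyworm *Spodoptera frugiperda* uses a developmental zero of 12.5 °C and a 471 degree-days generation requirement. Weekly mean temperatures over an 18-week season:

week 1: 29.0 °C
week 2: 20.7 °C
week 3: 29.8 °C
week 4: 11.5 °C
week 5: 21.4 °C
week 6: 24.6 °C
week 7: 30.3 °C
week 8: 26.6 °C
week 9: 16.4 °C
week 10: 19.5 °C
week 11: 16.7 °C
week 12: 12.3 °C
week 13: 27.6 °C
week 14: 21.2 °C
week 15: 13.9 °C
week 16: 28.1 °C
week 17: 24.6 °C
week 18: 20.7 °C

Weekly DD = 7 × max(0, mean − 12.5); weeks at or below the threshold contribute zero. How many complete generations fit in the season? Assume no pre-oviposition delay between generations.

2 generations

Weekly DD (7 × max(0, T̄ − 12.5)): 115.5, 57.4, 121.1, 0.0, 62.3, 84.7, 124.6, 98.7, 27.3, 49.0, 29.4, 0.0, 105.7, 60.9, 9.8, 109.2, 84.7, 57.4.
Season total = 1197.7 DD.
Complete generations = ⌊1197.7 / 471⌋ = 2.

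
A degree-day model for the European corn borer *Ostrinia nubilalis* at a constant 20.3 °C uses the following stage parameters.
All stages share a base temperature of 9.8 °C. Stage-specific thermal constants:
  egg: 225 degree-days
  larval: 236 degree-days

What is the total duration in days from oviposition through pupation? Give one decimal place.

43.9 days

Daily accumulation at 20.3 °C = 20.3 − 9.8 = 10.5 DD/day.
Total K = 225 + 236 = 461 DD.
Total duration = 461 / 10.5 = 43.905 ≈ 43.9 days.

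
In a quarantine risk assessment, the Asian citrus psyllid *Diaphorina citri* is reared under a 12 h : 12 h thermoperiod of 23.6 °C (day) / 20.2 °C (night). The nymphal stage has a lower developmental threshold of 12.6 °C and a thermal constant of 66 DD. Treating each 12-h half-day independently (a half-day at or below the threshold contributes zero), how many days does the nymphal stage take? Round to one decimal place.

Day half: max(0, 23.6 − 12.6) × 0.5 = 11.0 × 0.5 = 5.50 DD.
Night half: max(0, 20.2 − 12.6) × 0.5 = 7.6 × 0.5 = 3.80 DD.
Per 24 h: 9.30 DD/day.
Duration = 66 / 9.30 = 7.097 ≈ 7.1 days.

7.1 days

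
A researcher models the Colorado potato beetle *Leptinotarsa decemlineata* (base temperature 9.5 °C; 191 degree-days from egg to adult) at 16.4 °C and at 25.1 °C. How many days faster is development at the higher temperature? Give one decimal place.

15.4 days

At 16.4 °C: 191 / (16.4 − 9.5) = 191 / 6.9 = 27.681 d.
At 25.1 °C: 191 / (25.1 − 9.5) = 191 / 15.6 = 12.244 d.
Difference = |27.681 − 12.244| = 15.438 ≈ 15.4 days.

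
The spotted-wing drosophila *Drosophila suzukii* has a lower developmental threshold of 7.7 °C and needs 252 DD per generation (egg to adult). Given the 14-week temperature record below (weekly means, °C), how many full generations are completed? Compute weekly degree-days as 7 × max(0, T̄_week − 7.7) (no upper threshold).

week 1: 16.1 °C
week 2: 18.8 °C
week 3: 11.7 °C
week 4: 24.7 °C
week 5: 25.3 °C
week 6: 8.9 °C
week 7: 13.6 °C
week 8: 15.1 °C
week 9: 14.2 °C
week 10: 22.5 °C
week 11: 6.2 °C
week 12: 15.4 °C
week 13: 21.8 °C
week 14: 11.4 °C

Weekly DD (7 × max(0, T̄ − 7.7)): 58.8, 77.7, 28.0, 119.0, 123.2, 8.4, 41.3, 51.8, 45.5, 103.6, 0.0, 53.9, 98.7, 25.9.
Season total = 835.8 DD.
Complete generations = ⌊835.8 / 252⌋ = 3.

3 generations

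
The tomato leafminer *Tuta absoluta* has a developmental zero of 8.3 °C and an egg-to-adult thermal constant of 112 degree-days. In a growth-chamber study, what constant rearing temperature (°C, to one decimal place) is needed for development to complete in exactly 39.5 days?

Required daily accumulation = 112 / 39.5 = 2.835 DD/day.
T = T_base + 2.835 = 8.3 + 2.835 = 11.135 ≈ 11.1 °C.

11.1 °C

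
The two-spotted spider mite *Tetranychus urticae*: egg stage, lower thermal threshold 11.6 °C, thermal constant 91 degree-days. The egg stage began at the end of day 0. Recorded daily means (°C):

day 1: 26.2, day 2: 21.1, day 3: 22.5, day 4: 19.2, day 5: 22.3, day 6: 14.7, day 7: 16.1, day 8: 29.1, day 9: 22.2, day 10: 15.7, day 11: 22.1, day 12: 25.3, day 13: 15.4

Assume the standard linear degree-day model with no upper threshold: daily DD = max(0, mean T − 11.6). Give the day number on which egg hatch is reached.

Daily DD above 11.6 °C: 14.6, 9.5, 10.9, 7.6, 10.7, 3.1, 4.5, 17.5, 10.6, 4.1, 10.5, 13.7, 3.8.
Cumulative: 14.6, 24.1, 35.0, 42.6, 53.3, 56.4, 60.9, 78.4, 89.0, 93.1, 103.6, 117.3, 121.1.
The total first reaches 91 DD on day 10.

day 10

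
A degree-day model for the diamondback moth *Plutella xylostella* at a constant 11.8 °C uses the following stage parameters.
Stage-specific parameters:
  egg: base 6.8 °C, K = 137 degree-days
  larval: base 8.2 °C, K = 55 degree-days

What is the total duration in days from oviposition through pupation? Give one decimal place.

egg: 137 / (11.8 − 6.8) = 137 / 5.0 = 27.400 d.
larval: 55 / (11.8 − 8.2) = 55 / 3.6 = 15.278 d.
Sum = 42.678 ≈ 42.7 days.

42.7 days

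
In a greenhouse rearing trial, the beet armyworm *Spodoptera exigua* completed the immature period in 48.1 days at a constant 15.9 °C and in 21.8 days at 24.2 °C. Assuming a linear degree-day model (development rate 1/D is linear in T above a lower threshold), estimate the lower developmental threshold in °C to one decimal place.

9.0 °C

Under the model K = D·(T − T_b), so D₁·(T₁ − T_b) = D₂·(T₂ − T_b).
48.1·(15.9 − T_b) = 21.8·(24.2 − T_b)
T_b = (48.1·15.9 − 21.8·24.2) / (48.1 − 21.8) = 237.23 / 26.3 = 9.020 °C ≈ 9.0 °C.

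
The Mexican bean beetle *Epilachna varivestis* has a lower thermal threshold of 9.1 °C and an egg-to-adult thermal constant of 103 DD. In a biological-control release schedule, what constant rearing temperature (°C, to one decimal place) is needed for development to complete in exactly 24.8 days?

Required daily accumulation = 103 / 24.8 = 4.153 DD/day.
T = T_base + 4.153 = 9.1 + 4.153 = 13.253 ≈ 13.3 °C.

13.3 °C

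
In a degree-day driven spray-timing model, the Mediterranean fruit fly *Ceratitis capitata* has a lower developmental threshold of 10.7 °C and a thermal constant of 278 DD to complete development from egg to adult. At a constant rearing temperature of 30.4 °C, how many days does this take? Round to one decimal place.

14.1 days

Daily accumulation = 30.4 − 10.7 = 19.7 DD/day.
Duration = 278 / 19.7 = 14.112 ≈ 14.1 days.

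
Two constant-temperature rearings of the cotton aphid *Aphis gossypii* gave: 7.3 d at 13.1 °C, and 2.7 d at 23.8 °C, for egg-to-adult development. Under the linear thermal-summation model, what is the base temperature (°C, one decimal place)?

6.8 °C

Under the model K = D·(T − T_b), so D₁·(T₁ − T_b) = D₂·(T₂ − T_b).
7.3·(13.1 − T_b) = 2.7·(23.8 − T_b)
T_b = (7.3·13.1 − 2.7·23.8) / (7.3 − 2.7) = 31.37 / 4.6 = 6.820 °C ≈ 6.8 °C.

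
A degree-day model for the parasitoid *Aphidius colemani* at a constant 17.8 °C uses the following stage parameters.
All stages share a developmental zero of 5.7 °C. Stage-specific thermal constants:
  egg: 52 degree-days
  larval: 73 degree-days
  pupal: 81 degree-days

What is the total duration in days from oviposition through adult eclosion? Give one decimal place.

Daily accumulation at 17.8 °C = 17.8 − 5.7 = 12.1 DD/day.
Total K = 52 + 73 + 81 = 206 DD.
Total duration = 206 / 12.1 = 17.025 ≈ 17.0 days.

17.0 days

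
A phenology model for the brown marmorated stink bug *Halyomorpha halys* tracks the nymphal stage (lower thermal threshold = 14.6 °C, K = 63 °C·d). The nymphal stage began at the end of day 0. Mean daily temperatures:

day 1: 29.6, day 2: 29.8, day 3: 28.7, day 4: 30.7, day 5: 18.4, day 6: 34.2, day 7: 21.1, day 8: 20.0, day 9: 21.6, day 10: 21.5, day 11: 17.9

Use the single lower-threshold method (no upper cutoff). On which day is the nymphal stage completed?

Daily DD above 14.6 °C: 15.0, 15.2, 14.1, 16.1, 3.8, 19.6, 6.5, 5.4, 7.0, 6.9, 3.3.
Cumulative: 15.0, 30.2, 44.3, 60.4, 64.2, 83.8, 90.3, 95.7, 102.7, 109.6, 112.9.
The total first reaches 63 DD on day 5.

day 5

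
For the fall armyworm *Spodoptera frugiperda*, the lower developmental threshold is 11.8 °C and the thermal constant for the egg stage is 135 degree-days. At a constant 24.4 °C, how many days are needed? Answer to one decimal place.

10.7 days

Daily accumulation = 24.4 − 11.8 = 12.6 DD/day.
Duration = 135 / 12.6 = 10.714 ≈ 10.7 days.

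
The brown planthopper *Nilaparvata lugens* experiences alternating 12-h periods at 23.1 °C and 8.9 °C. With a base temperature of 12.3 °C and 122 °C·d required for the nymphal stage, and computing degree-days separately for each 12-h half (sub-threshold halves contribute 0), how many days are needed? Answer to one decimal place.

Day half: max(0, 23.1 − 12.3) × 0.5 = 10.8 × 0.5 = 5.40 DD.
Night half: max(0, 8.9 − 12.3) × 0.5 = 0.0 × 0.5 = 0.00 DD.
Per 24 h: 5.40 DD/day.
Duration = 122 / 5.40 = 22.593 ≈ 22.6 days.

22.6 days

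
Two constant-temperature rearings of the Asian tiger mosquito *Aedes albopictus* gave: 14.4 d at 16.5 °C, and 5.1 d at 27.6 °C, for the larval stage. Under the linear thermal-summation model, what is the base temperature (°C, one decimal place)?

10.4 °C

Under the model K = D·(T − T_b), so D₁·(T₁ − T_b) = D₂·(T₂ − T_b).
14.4·(16.5 − T_b) = 5.1·(27.6 − T_b)
T_b = (14.4·16.5 − 5.1·27.6) / (14.4 − 5.1) = 96.84 / 9.3 = 10.413 °C ≈ 10.4 °C.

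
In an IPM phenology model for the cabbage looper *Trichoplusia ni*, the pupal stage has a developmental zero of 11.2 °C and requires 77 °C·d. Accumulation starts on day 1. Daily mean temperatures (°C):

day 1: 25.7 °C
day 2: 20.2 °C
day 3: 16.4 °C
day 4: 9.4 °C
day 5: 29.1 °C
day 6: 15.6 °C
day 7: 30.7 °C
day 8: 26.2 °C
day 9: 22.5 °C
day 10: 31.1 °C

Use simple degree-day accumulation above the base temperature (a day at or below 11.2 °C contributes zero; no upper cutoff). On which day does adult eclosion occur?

day 8

Daily DD above 11.2 °C: 14.5, 9.0, 5.2, 0.0, 17.9, 4.4, 19.5, 15.0, 11.3, 19.9.
Cumulative: 14.5, 23.5, 28.7, 28.7, 46.6, 51.0, 70.5, 85.5, 96.8, 116.7.
The total first reaches 77 DD on day 8.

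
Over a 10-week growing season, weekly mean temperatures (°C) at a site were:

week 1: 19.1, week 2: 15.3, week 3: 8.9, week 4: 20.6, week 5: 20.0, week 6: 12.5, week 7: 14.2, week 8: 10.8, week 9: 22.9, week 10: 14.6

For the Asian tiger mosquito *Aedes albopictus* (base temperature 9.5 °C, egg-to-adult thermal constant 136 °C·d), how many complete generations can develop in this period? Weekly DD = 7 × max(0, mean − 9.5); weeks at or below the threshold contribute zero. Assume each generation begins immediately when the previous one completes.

3 generations

Weekly DD (7 × max(0, T̄ − 9.5)): 67.2, 40.6, 0.0, 77.7, 73.5, 21.0, 32.9, 9.1, 93.8, 35.7.
Season total = 451.5 DD.
Complete generations = ⌊451.5 / 136⌋ = 3.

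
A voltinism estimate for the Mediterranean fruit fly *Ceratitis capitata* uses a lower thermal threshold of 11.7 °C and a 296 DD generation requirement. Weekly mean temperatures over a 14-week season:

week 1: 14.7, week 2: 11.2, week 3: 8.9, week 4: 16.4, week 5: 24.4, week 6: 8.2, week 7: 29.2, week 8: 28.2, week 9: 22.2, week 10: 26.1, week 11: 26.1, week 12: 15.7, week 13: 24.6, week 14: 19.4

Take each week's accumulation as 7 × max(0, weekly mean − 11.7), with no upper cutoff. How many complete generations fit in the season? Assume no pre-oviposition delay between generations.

Weekly DD (7 × max(0, T̄ − 11.7)): 21.0, 0.0, 0.0, 32.9, 88.9, 0.0, 122.5, 115.5, 73.5, 100.8, 100.8, 28.0, 90.3, 53.9.
Season total = 828.1 DD.
Complete generations = ⌊828.1 / 296⌋ = 2.

2 generations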